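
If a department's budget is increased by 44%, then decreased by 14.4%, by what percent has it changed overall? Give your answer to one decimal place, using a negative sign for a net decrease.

23.3%

The combined multiplier is 1.44 × 0.856 = 1.23264.
That corresponds to an increase of 23.3%.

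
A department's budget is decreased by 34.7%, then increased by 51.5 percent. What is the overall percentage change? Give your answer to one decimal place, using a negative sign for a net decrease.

The combined multiplier is 0.653 × 1.515 = 0.989295.
That corresponds to a decrease of 1.1%.

-1.1%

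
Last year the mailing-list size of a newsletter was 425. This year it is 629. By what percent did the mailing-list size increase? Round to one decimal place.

48.0%

Change: 629 − 425 = 204.
Relative to the original: 204 ÷ 425 = 48.0%.
So the mailing-list size increased by 48.0%.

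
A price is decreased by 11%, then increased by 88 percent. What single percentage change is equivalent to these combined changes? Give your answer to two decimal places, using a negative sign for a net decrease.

67.32%

An 11% decrease multiplies by 0.89.
Then an 88% increase: 0.89 × 1.88 = 1.6732.
Overall factor 1.6732, i.e. 67.32%.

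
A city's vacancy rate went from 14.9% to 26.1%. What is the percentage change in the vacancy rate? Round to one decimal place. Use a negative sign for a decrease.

The change is 26.1 − 14.9 = 11.2 percentage points.
Relative to the original 14.9%, that is 11.2 ÷ 14.9 ≈ 75.2%.

75.2%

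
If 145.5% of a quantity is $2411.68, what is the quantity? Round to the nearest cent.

$2411.68 ÷ 1.455 ≈ $1657.51.

$1657.51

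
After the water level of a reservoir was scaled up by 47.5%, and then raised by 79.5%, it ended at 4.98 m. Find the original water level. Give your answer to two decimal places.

The overall multiplier applied was 1.475 × 1.795 = 2.647625.
So the original water level was 4.98 ÷ 2.647625 ≈ 1.88 m.

1.88 m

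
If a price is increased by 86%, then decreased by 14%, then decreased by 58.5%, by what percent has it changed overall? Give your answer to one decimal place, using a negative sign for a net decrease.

An 86% increase multiplies by 1.86.
Then a 14% decrease: 1.86 × 0.86 = 1.5996.
Then a 58.5% decrease: 1.5996 × 0.415 = 0.663834.
Overall factor 0.663834, i.e. -33.6%.

-33.6%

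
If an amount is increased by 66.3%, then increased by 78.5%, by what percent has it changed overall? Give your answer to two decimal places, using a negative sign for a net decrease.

196.85%

A 66.3% increase multiplies by 1.663.
Then a 78.5% increase: 1.663 × 1.785 = 2.968455.
Overall factor 2.968455, i.e. 196.85%.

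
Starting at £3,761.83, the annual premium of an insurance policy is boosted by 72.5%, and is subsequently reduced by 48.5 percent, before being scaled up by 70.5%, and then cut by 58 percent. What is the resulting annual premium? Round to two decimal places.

£2,393.15

Each change multiplies by a factor: 1.725 × 0.515 × 1.705 × 0.42 = 0.6361653375.
£3,761.83 × 0.6361653375 = £2393.145851567625 ≈ £2,393.15.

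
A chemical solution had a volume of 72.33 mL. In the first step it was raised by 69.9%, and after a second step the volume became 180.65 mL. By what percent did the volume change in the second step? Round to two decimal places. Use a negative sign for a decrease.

47.00%

After the first step: 72.33 × 1.699 = 122.88867.
Second-step multiplier: 180.65 ÷ 122.88867 ≈ 1.47003.
That is a change of 47.00%.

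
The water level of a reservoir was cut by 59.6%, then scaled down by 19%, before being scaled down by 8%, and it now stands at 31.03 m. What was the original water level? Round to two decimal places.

The overall multiplier applied was 0.404 × 0.81 × 0.92 = 0.3010608.
So the original water level was 31.03 ÷ 0.3010608 ≈ 103.07 m.

103.07 m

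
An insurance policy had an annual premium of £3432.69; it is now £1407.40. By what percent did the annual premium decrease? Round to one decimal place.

Change: £1407.40 − £3432.69 = -£2025.29.
Relative to the original: -£2025.29 ÷ £3432.69 ≈ -59.0%.
So the annual premium decreased by 59.0%.

59.0%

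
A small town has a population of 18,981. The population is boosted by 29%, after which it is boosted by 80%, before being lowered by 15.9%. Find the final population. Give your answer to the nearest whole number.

Each change multiplies by a factor: 1.29 × 1.8 × 0.841 = 1.952802.
18,981 × 1.952802 = 37066.134762 ≈ 37,066.

37,066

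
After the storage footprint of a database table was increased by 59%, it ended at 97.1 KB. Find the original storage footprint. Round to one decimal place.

The overall multiplier applied was 1.59.
So the original storage footprint was 97.1 ÷ 1.59 ≈ 61.1 KB.

61.1 KB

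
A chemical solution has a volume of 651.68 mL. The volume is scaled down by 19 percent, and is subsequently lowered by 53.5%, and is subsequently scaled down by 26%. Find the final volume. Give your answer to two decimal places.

181.64 mL

19% decrease: 651.68 × 0.81 = 527.8608.
Apply the 53.5% decrease: 527.8608 × 0.465 = 245.455272.
Apply the 26% decrease: 245.455272 × 0.74 = 181.63690128 ≈ 181.64.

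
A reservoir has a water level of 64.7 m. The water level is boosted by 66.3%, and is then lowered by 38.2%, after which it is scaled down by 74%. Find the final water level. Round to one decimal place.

17.3 m

Each change multiplies by a factor: 1.663 × 0.618 × 0.26 = 0.26721084.
64.7 × 0.26721084 = 17.288541348 ≈ 17.3.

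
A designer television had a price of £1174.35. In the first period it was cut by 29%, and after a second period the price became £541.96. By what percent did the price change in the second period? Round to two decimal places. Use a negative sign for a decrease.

-35.00%

After the first period: £1174.35 × 0.71 = £833.7885.
Second-period multiplier: £541.96 ÷ £833.7885 ≈ 0.649997.
That is a change of -35.00%.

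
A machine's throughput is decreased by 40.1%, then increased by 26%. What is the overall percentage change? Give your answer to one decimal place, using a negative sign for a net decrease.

-24.5%

A 40.1% decrease multiplies by 0.599.
Then a 26% increase: 0.599 × 1.26 = 0.75474.
Overall factor 0.75474, i.e. -24.5%.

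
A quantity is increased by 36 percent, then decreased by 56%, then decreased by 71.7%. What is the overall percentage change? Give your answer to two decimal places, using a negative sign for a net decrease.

-83.07%

A 36% increase multiplies by 1.36.
Then a 56% decrease: 1.36 × 0.44 = 0.5984.
Then a 71.7% decrease: 0.5984 × 0.283 = 0.1693472.
Overall factor 0.1693472, i.e. -83.07%.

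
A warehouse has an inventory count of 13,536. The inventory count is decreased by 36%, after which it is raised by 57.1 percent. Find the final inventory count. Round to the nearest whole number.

13,610

36% decrease: 13,536 × 0.64 = 8663.04.
After the 57.1% increase: 8663.04 × 1.571 = 13609.63584 ≈ 13,610.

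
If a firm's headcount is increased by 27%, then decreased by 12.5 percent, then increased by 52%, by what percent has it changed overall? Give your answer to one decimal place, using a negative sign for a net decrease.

68.9%

The combined multiplier is 1.27 × 0.875 × 1.52 = 1.6891.
That corresponds to an increase of 68.9%.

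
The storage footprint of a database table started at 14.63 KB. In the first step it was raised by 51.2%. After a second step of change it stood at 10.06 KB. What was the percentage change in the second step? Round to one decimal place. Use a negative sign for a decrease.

After the first step: 14.63 × 1.512 = 22.12056.
Second-step multiplier: 10.06 ÷ 22.12056 ≈ 0.45478.
That is a change of -54.5%.

-54.5%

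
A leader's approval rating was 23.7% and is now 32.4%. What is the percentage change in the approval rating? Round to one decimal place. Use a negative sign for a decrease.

36.7%

The change is 32.4 − 23.7 = 8.7 percentage points.
Relative to the original 23.7%, that is 8.7 ÷ 23.7 ≈ 36.7%.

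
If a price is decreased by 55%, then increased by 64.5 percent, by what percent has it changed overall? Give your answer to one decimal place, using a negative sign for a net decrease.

A 55% decrease multiplies by 0.45.
Then a 64.5% increase: 0.45 × 1.645 = 0.74025.
Overall factor 0.74025, i.e. -26.0%.

-26.0%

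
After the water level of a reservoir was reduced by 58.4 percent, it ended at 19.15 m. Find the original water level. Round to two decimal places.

The overall multiplier applied was 0.416.
So the original water level was 19.15 ÷ 0.416 ≈ 46.03 m.

46.03 m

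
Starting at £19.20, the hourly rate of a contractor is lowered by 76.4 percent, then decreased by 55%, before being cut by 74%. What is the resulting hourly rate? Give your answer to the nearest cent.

Each change multiplies by a factor: 0.236 × 0.45 × 0.26 = 0.027612.
£19.20 × 0.027612 = £0.5301504 ≈ £0.53.

£0.53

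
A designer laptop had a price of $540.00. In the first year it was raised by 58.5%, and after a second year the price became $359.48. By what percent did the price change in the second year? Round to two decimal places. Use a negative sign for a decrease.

After the first year: $540.00 × 1.585 = $855.9.
Second-year multiplier: $359.48 ÷ $855.9 ≈ 0.420002.
That is a change of -58.00%.

-58.00%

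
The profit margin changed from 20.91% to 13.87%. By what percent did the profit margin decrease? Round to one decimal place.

The change is 13.87 − 20.91 = -7.04 percentage points.
Relative to the original 20.91%, that is -7.04 ÷ 20.91 ≈ -33.7%.
So the profit margin fell by 33.7%.

33.7%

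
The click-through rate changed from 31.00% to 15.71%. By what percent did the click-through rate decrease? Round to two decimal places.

49.32%

The change is 15.71 − 31.00 = -15.29 percentage points.
Relative to the original 31.00%, that is -15.29 ÷ 31.00 ≈ -49.32%.
So the click-through rate fell by 49.32%.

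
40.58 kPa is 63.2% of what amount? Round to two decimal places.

40.58 kPa ÷ 0.632 ≈ 64.21 kPa.

64.21 kPa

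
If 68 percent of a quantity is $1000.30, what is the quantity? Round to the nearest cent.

$1471.03

$1000.30 ÷ 0.68 ≈ $1471.03.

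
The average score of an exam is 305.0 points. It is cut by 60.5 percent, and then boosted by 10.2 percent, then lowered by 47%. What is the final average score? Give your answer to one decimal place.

Apply the 60.5% decrease: 305.0 × 0.395 = 120.475.
Apply the 10.2% increase: 120.475 × 1.102 = 132.76345.
Apply the 47% decrease: 132.76345 × 0.53 = 70.3646285 ≈ 70.4.

70.4 points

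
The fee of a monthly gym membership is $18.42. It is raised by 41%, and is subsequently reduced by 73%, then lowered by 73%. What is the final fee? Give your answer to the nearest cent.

$1.89

Each change multiplies by a factor: 1.41 × 0.27 × 0.27 = 0.102789.
$18.42 × 0.102789 = $1.89337338 ≈ $1.89.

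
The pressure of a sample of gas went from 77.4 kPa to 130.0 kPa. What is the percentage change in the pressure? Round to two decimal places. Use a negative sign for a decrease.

67.96%

Change: 130.0 − 77.4 = 52.6.
Relative to the original: 52.6 ÷ 77.4 ≈ 67.96%.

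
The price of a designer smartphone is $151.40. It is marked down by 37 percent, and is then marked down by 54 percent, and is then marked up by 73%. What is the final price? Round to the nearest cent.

$75.90

Apply the 37% decrease: $151.40 × 0.63 = $95.382.
54% decrease: $95.382 × 0.46 = $43.87572.
73% increase: $43.87572 × 1.73 = $75.9049956 ≈ $75.90.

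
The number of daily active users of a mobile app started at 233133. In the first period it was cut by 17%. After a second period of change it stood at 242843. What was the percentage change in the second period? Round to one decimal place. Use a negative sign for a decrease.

After the first period: 233133 × 0.83 = 193500.39.
Second-period multiplier: 242843 ÷ 193500.39 ≈ 1.255.
That is a change of 25.5%.

25.5%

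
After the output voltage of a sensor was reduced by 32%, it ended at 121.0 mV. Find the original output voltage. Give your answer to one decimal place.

177.9 mV

The overall multiplier applied was 0.68.
So the original output voltage was 121.0 ÷ 0.68 ≈ 177.9 mV.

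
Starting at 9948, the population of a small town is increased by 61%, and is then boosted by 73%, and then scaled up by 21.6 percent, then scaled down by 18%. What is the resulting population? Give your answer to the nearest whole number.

27628

Apply the 61% increase: 9948 × 1.61 = 16016.28.
Apply the 73% increase: 16016.28 × 1.73 = 27708.1644.
21.6% increase: 27708.1644 × 1.216 = 33693.1279104.
18% decrease: 33693.1279104 × 0.82 = 27628.364886528 ≈ 27628.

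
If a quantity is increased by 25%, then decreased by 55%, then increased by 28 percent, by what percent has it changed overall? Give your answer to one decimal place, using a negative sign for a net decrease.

-28.0%

The combined multiplier is 1.25 × 0.45 × 1.28 = 0.72.
That corresponds to a decrease of 28.0%.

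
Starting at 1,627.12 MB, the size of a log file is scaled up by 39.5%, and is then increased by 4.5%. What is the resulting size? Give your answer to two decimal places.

2,371.97 MB

After the 39.5% increase: 1,627.12 × 1.395 = 2269.8324.
Apply the 4.5% increase: 2269.8324 × 1.045 = 2371.974858 ≈ 2,371.97.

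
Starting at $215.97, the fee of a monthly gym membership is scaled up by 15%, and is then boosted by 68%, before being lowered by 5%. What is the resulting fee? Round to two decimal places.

Each change multiplies by a factor: 1.15 × 1.68 × 0.95 = 1.8354.
$215.97 × 1.8354 = $396.391338 ≈ $396.39.

$396.39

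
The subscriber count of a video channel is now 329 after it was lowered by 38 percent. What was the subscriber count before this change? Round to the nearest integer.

The overall multiplier applied was 0.62.
So the original subscriber count was 329 ÷ 0.62 ≈ 531.

531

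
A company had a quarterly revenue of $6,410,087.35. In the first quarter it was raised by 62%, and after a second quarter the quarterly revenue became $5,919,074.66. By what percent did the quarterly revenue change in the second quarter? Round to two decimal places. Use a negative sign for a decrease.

-43.00%

After the first quarter: $6,410,087.35 × 1.62 = $10384341.507.
Second-quarter multiplier: $5,919,074.66 ÷ $10384341.507 ≈ 0.57.
That is a change of -43.00%.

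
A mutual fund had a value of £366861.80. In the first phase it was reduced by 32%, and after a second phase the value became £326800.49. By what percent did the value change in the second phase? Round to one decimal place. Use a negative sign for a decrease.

31.0%

After the first phase: £366861.80 × 0.68 = £249466.024.
Second-phase multiplier: £326800.49 ÷ £249466.024 ≈ 1.31.
That is a change of 31.0%.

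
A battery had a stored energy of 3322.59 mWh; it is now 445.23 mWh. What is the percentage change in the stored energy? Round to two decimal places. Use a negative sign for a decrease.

Change: 445.23 − 3322.59 = -2877.36.
Relative to the original: -2877.36 ÷ 3322.59 ≈ -86.60%.

-86.60%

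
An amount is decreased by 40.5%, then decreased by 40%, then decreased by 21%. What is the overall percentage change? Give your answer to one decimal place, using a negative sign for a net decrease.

-71.8%

A 40.5% decrease multiplies by 0.595.
Then a 40% decrease: 0.595 × 0.6 = 0.357.
Then a 21% decrease: 0.357 × 0.79 = 0.28203.
Overall factor 0.28203, i.e. -71.8%.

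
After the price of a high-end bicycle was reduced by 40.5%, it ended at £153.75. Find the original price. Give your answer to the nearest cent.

£258.40

The overall multiplier applied was 0.595.
So the original price was £153.75 ÷ 0.595 ≈ £258.40.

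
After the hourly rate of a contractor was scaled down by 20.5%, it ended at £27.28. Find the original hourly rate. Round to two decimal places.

£34.31

The overall multiplier applied was 0.795.
So the original hourly rate was £27.28 ÷ 0.795 ≈ £34.31.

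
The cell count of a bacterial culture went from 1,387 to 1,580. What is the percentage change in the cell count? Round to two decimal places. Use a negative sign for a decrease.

Change: 1,580 − 1,387 = 193.
Relative to the original: 193 ÷ 1,387 ≈ 13.91%.

13.91%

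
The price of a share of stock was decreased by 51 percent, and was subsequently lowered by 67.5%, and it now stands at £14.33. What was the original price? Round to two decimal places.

The overall multiplier applied was 0.49 × 0.325 = 0.15925.
So the original price was £14.33 ÷ 0.15925 ≈ £89.98.

£89.98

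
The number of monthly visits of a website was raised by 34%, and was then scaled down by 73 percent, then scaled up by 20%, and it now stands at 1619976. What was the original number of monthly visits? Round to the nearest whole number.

The overall multiplier applied was 1.34 × 0.27 × 1.2 = 0.43416.
So the original number of monthly visits was 1619976 ÷ 0.43416 ≈ 3731288.

3731288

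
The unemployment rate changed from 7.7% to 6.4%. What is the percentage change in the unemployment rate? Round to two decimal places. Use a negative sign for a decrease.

-16.88%

The change is 6.4 − 7.7 = -1.3 percentage points.
Relative to the original 7.7%, that is -1.3 ÷ 7.7 ≈ -16.88%.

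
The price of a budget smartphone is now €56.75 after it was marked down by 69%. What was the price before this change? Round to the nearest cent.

€183.06

The overall multiplier applied was 0.31.
So the original price was €56.75 ÷ 0.31 ≈ €183.06.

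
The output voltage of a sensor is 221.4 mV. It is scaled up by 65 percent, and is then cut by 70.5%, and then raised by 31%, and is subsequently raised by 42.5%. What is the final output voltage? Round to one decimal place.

65% increase: 221.4 × 1.65 = 365.31.
After the 70.5% decrease: 365.31 × 0.295 = 107.76645.
31% increase: 107.76645 × 1.31 = 141.1740495.
42.5% increase: 141.1740495 × 1.425 = 201.1730205375 ≈ 201.2.

201.2 mV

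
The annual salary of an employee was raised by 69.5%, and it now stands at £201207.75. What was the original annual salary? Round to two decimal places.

£118706.64

The overall multiplier applied was 1.695.
So the original annual salary was £201207.75 ÷ 1.695 ≈ £118706.64.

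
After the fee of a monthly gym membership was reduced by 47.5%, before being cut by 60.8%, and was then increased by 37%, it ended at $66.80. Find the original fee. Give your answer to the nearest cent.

Undoing the 37% increase: $66.80 ÷ 1.37 ≈ $48.759124.
Undoing the 60.8% decrease: $48.759124 ÷ 0.392 ≈ $124.38552.
Undoing the 47.5% decrease: $124.38552 ÷ 0.525 ≈ $236.92.

$236.92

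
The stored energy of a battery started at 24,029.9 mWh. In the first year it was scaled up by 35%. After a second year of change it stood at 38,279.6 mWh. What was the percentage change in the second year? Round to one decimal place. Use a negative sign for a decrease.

18.0%

After the first year: 24,029.9 × 1.35 = 32440.365.
Second-year multiplier: 38,279.6 ÷ 32440.365 ≈ 1.18.
That is a change of 18.0%.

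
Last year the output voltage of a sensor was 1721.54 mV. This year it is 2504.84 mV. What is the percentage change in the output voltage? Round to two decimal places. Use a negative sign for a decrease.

45.50%

Change: 2504.84 − 1721.54 = 783.30.
Relative to the original: 783.30 ÷ 1721.54 ≈ 45.50%.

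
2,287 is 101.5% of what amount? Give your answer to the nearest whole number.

2,287 ÷ 1.015 ≈ 2,253.

2,253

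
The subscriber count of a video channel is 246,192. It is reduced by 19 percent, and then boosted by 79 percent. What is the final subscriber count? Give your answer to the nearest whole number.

356,954

Each change multiplies by a factor: 0.81 × 1.79 = 1.4499.
246,192 × 1.4499 = 356953.7808 ≈ 356,954.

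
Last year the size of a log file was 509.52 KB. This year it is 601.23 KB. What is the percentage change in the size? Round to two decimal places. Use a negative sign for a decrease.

18.00%

Change: 601.23 − 509.52 = 91.71.
Relative to the original: 91.71 ÷ 509.52 ≈ 18.00%.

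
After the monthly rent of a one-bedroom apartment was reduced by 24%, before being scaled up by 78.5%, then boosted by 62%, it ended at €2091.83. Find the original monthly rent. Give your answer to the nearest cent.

Undoing the 62% increase: €2091.83 ÷ 1.62 ≈ €1291.253086.
Undoing the 78.5% increase: €1291.253086 ÷ 1.785 ≈ €723.391085.
Undoing the 24% decrease: €723.391085 ÷ 0.76 ≈ €951.83.

€951.83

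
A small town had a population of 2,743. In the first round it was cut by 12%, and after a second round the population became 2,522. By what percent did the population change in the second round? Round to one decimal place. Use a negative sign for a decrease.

4.5%

After the first round: 2,743 × 0.88 = 2413.84.
Second-round multiplier: 2,522 ÷ 2413.84 ≈ 1.04481.
That is a change of 4.5%.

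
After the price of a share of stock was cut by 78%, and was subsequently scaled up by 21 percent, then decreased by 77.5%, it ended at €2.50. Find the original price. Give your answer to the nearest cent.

The overall multiplier applied was 0.22 × 1.21 × 0.225 = 0.059895.
So the original price was €2.50 ÷ 0.059895 ≈ €41.74.

€41.74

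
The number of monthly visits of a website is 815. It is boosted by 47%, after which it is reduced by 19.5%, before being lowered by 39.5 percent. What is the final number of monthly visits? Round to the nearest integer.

583

Each change multiplies by a factor: 1.47 × 0.805 × 0.605 = 0.71592675.
815 × 0.71592675 = 583.48030125 ≈ 583.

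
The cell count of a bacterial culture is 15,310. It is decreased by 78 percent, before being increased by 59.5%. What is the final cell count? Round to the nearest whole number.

Each change multiplies by a factor: 0.22 × 1.595 = 0.3509.
15,310 × 0.3509 = 5372.279 ≈ 5,372.

5,372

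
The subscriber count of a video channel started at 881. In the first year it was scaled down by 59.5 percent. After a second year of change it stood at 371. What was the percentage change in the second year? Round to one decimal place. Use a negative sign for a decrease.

4.0%

After the first year: 881 × 0.405 = 356.805.
Second-year multiplier: 371 ÷ 356.805 ≈ 1.03978.
That is a change of 4.0%.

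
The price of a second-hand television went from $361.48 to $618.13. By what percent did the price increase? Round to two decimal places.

71.00%

Change: $618.13 − $361.48 = $256.65.
Relative to the original: $256.65 ÷ $361.48 ≈ 71.00%.
So the price increased by 71.00%.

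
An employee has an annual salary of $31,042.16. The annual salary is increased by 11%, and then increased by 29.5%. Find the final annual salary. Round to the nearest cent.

Apply the 11% increase: $31,042.16 × 1.11 = $34456.7976.
Apply the 29.5% increase: $34456.7976 × 1.295 = $44621.552892 ≈ $44,621.55.

$44,621.55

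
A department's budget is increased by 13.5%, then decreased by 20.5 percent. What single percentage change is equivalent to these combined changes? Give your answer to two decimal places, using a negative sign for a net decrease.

A 13.5% increase multiplies by 1.135.
Then a 20.5% decrease: 1.135 × 0.795 = 0.902325.
Overall factor 0.902325, i.e. -9.77%.

-9.77%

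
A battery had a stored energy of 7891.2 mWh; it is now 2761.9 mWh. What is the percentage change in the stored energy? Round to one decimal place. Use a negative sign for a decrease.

-65.0%

Change: 2761.9 − 7891.2 = -5129.3.
Relative to the original: -5129.3 ÷ 7891.2 ≈ -65.0%.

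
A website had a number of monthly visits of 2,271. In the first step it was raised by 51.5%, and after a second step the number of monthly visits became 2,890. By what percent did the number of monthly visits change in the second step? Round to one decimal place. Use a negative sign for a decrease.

-16.0%

After the first step: 2,271 × 1.515 = 3440.565.
Second-step multiplier: 2,890 ÷ 3440.565 ≈ 0.83998.
That is a change of -16.0%.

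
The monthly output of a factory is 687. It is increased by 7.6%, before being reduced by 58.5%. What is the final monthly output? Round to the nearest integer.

307

Apply the 7.6% increase: 687 × 1.076 = 739.212.
Apply the 58.5% decrease: 739.212 × 0.415 = 306.77298 ≈ 307.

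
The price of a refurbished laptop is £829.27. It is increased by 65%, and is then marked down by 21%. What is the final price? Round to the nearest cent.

£1080.95

Each change multiplies by a factor: 1.65 × 0.79 = 1.3035.
£829.27 × 1.3035 = £1080.953445 ≈ £1080.95.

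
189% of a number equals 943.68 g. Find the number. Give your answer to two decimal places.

943.68 g ÷ 1.89 ≈ 499.30 g.

499.30 g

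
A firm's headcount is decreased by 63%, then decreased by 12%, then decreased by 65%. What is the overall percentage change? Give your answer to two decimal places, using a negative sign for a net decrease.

-88.60%

A 63% decrease multiplies by 0.37.
Then a 12% decrease: 0.37 × 0.88 = 0.3256.
Then a 65% decrease: 0.3256 × 0.35 = 0.11396.
Overall factor 0.11396, i.e. -88.60%.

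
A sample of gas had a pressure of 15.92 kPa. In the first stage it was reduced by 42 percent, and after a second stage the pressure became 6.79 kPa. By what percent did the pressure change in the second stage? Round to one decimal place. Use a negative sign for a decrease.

-26.5%

After the first stage: 15.92 × 0.58 = 9.2336.
Second-stage multiplier: 6.79 ÷ 9.2336 ≈ 0.73536.
That is a change of -26.5%.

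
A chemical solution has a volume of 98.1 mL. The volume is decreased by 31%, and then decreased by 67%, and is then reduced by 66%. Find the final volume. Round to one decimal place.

Apply the 31% decrease: 98.1 × 0.69 = 67.689.
After the 67% decrease: 67.689 × 0.33 = 22.33737.
After the 66% decrease: 22.33737 × 0.34 = 7.5947058 ≈ 7.6.

7.6 mL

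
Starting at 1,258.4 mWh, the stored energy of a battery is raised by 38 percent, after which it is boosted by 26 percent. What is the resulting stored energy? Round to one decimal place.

After the 38% increase: 1,258.4 × 1.38 = 1736.592.
26% increase: 1736.592 × 1.26 = 2188.10592 ≈ 2,188.1.

2,188.1 mWh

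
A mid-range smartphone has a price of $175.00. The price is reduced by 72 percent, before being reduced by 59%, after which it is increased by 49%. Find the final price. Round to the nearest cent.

$29.93

Each change multiplies by a factor: 0.28 × 0.41 × 1.49 = 0.171052.
$175.00 × 0.171052 = $29.9341 ≈ $29.93.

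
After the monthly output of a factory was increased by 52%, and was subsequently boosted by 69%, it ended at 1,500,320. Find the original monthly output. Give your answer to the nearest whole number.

The overall multiplier applied was 1.52 × 1.69 = 2.5688.
So the original monthly output was 1,500,320 ÷ 2.5688 ≈ 584,055.

584,055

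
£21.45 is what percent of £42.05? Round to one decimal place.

£21.45 ÷ £42.05 ≈ 51.0%.

51.0%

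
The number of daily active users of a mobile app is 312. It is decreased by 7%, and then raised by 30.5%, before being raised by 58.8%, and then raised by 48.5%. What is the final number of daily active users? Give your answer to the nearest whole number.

893

Each change multiplies by a factor: 0.93 × 1.305 × 1.588 × 1.485 = 2.862005157.
312 × 2.862005157 = 892.945608984 ≈ 893.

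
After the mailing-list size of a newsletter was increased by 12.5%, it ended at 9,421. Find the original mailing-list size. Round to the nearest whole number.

8,374

The overall multiplier applied was 1.125.
So the original mailing-list size was 9,421 ÷ 1.125 ≈ 8,374.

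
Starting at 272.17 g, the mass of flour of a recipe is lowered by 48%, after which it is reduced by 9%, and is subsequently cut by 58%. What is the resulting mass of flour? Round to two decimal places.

48% decrease: 272.17 × 0.52 = 141.5284.
9% decrease: 141.5284 × 0.91 = 128.790844.
After the 58% decrease: 128.790844 × 0.42 = 54.09215448 ≈ 54.09.

54.09 g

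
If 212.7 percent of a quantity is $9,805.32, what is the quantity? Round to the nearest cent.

$4,609.93

$9,805.32 ÷ 2.127 ≈ $4,609.93.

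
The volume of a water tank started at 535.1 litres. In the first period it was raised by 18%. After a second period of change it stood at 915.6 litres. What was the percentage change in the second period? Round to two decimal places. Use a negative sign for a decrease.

45.01%

After the first period: 535.1 × 1.18 = 631.418.
Second-period multiplier: 915.6 ÷ 631.418 ≈ 1.45007.
That is a change of 45.01%.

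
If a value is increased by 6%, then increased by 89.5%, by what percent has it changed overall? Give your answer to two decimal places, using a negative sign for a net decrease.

100.87%

A 6% increase multiplies by 1.06.
Then an 89.5% increase: 1.06 × 1.895 = 2.0087.
Overall factor 2.0087, i.e. 100.87%.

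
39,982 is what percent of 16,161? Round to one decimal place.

247.4%

39,982 ÷ 16,161 ≈ 247.4%.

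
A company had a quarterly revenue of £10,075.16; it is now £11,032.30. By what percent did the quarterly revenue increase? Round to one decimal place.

9.5%

Change: £11,032.30 − £10,075.16 = £957.14.
Relative to the original: £957.14 ÷ £10,075.16 ≈ 9.5%.
So the quarterly revenue increased by 9.5%.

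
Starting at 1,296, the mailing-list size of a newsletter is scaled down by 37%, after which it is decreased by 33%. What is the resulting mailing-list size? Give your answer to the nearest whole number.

Each change multiplies by a factor: 0.63 × 0.67 = 0.4221.
1,296 × 0.4221 = 547.0416 ≈ 547.

547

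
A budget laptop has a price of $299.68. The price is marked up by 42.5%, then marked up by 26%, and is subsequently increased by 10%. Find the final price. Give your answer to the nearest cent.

Each change multiplies by a factor: 1.425 × 1.26 × 1.1 = 1.97505.
$299.68 × 1.97505 = $591.882984 ≈ $591.88.

$591.88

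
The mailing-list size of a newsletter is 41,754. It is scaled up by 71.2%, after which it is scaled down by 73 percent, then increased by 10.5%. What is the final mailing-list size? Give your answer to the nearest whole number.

21,327

Each change multiplies by a factor: 1.712 × 0.27 × 1.105 = 0.5107752.
41,754 × 0.5107752 = 21326.9077008 ≈ 21,327.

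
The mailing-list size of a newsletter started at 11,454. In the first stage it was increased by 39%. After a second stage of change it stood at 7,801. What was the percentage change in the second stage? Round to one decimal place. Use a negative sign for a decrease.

After the first stage: 11,454 × 1.39 = 15921.06.
Second-stage multiplier: 7,801 ÷ 15921.06 ≈ 0.48998.
That is a change of -51.0%.

-51.0%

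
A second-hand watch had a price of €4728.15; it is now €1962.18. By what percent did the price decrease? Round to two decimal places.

Change: €1962.18 − €4728.15 = -€2765.97.
Relative to the original: -€2765.97 ÷ €4728.15 ≈ -58.50%.
So the price decreased by 58.50%.

58.50%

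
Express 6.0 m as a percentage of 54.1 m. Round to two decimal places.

6.0 m ÷ 54.1 m ≈ 11.09%.

11.09%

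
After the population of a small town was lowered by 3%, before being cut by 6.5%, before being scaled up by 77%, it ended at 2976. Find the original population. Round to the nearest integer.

1854

Undoing the 77% increase: 2976 ÷ 1.77 ≈ 1681.355932.
Undoing the 6.5% decrease: 1681.355932 ÷ 0.935 ≈ 1798.241639.
Undoing the 3% decrease: 1798.241639 ÷ 0.97 ≈ 1854.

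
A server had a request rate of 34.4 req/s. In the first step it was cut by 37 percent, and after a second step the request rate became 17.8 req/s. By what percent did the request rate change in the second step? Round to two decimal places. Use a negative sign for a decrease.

After the first step: 34.4 × 0.63 = 21.672.
Second-step multiplier: 17.8 ÷ 21.672 ≈ 0.821336.
That is a change of -17.87%.

-17.87%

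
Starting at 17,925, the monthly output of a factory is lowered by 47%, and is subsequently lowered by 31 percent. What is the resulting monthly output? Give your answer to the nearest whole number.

6,555

Each change multiplies by a factor: 0.53 × 0.69 = 0.3657.
17,925 × 0.3657 = 6555.1725 ≈ 6,555.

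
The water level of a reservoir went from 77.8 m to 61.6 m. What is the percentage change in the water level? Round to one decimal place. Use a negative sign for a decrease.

-20.8%

Change: 61.6 − 77.8 = -16.2.
Relative to the original: -16.2 ÷ 77.8 ≈ -20.8%.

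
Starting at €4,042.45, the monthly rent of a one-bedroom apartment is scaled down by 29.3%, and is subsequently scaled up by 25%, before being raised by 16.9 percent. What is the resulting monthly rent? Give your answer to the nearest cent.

Apply the 29.3% decrease: €4,042.45 × 0.707 = €2858.01215.
Apply the 25% increase: €2858.01215 × 1.25 = €3572.5151875.
Apply the 16.9% increase: €3572.5151875 × 1.169 = €4176.2702541875 ≈ €4,176.27.

€4,176.27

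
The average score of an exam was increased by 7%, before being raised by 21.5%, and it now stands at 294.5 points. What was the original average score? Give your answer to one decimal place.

Undoing the 21.5% increase: 294.5 ÷ 1.215 ≈ 242.386831.
Undoing the 7% increase: 242.386831 ÷ 1.07 ≈ 226.5 points.

226.5 points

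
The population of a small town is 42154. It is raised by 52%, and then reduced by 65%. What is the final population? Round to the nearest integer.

22426

Each change multiplies by a factor: 1.52 × 0.35 = 0.532.
42154 × 0.532 = 22425.928 ≈ 22426.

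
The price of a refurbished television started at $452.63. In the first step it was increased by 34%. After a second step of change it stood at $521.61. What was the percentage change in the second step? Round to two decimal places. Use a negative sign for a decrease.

-14.00%

After the first step: $452.63 × 1.34 = $606.5242.
Second-step multiplier: $521.61 ÷ $606.5242 ≈ 0.859999.
That is a change of -14.00%.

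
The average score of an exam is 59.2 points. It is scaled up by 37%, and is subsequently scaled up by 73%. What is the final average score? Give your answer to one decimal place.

140.3 points

Each change multiplies by a factor: 1.37 × 1.73 = 2.3701.
59.2 × 2.3701 = 140.30992 ≈ 140.3.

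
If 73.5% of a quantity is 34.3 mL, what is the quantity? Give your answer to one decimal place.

34.3 mL ÷ 0.735 ≈ 46.7 mL.

46.7 mL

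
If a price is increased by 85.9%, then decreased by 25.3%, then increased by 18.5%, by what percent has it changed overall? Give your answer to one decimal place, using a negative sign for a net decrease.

The combined multiplier is 1.859 × 0.747 × 1.185 = 1.645577505.
That corresponds to an increase of 64.6%.

64.6%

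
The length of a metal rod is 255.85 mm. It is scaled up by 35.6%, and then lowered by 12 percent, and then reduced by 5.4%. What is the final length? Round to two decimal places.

35.6% increase: 255.85 × 1.356 = 346.9326.
Apply the 12% decrease: 346.9326 × 0.88 = 305.300688.
Apply the 5.4% decrease: 305.300688 × 0.946 = 288.814450848 ≈ 288.81.

288.81 mm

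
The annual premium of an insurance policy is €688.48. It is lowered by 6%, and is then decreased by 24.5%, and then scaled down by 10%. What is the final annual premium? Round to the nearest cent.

Apply the 6% decrease: €688.48 × 0.94 = €647.1712.
After the 24.5% decrease: €647.1712 × 0.755 = €488.614256.
Apply the 10% decrease: €488.614256 × 0.9 = €439.7528304 ≈ €439.75.

€439.75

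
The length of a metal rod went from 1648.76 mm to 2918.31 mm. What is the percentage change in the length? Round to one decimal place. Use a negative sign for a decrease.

77.0%

Change: 2918.31 − 1648.76 = 1269.55.
Relative to the original: 1269.55 ÷ 1648.76 ≈ 77.0%.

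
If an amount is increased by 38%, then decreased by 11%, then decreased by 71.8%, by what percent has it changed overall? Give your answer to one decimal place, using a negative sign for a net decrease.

A 38% increase multiplies by 1.38.
Then an 11% decrease: 1.38 × 0.89 = 1.2282.
Then a 71.8% decrease: 1.2282 × 0.282 = 0.3463524.
Overall factor 0.3463524, i.e. -65.4%.

-65.4%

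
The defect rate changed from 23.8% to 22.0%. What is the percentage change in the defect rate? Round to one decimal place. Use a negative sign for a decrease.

The change is 22.0 − 23.8 = -1.8 percentage points.
Relative to the original 23.8%, that is -1.8 ÷ 23.8 ≈ -7.6%.

-7.6%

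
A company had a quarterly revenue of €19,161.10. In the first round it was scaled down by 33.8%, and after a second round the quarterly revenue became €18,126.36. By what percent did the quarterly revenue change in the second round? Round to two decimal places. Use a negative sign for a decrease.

After the first round: €19,161.10 × 0.662 = €12684.6482.
Second-round multiplier: €18,126.36 ÷ €12684.6482 ≈ 1.429.
That is a change of 42.90%.

42.90%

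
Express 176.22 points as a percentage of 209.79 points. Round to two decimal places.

176.22 points ÷ 209.79 points ≈ 84.00%.

84.00%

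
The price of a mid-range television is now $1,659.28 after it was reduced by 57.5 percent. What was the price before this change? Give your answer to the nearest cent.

$3,904.19

The overall multiplier applied was 0.425.
So the original price was $1,659.28 ÷ 0.425 ≈ $3,904.19.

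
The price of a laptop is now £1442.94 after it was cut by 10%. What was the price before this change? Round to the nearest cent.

£1603.27

The overall multiplier applied was 0.9.
So the original price was £1442.94 ÷ 0.9 ≈ £1603.27.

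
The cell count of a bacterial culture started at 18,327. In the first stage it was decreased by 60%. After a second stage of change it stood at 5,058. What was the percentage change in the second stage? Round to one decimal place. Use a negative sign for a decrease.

After the first stage: 18,327 × 0.4 = 7330.8.
Second-stage multiplier: 5,058 ÷ 7330.8 ≈ 0.68997.
That is a change of -31.0%.

-31.0%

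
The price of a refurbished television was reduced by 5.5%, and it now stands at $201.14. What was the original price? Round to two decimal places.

$212.85

The overall multiplier applied was 0.945.
So the original price was $201.14 ÷ 0.945 ≈ $212.85.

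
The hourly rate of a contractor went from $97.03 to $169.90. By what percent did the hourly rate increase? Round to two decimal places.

Change: $169.90 − $97.03 = $72.87.
Relative to the original: $72.87 ÷ $97.03 ≈ 75.10%.
So the hourly rate increased by 75.10%.

75.10%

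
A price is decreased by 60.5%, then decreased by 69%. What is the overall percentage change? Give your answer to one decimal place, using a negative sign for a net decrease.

-87.8%

The combined multiplier is 0.395 × 0.31 = 0.12245.
That corresponds to a decrease of 87.8%.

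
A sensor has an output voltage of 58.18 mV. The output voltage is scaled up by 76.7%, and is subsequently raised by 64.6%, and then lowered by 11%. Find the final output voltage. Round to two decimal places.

Apply the 76.7% increase: 58.18 × 1.767 = 102.80406.
After the 64.6% increase: 102.80406 × 1.646 = 169.21548276.
After the 11% decrease: 169.21548276 × 0.89 = 150.6017796564 ≈ 150.60.

150.60 mV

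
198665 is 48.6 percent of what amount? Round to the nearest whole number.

198665 ÷ 0.486 ≈ 408776.

408776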